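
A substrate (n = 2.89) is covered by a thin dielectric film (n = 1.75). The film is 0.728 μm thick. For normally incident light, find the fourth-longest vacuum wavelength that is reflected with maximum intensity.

637 nm

Ray reflecting at the top interface goes from n = 1.0 toward n = 1.75: a half-wave phase shift.
At the lower boundary (n = 1.75 to n = 2.89) the reflected ray undergoes a half-wave phase shift.
The two reflections carry the same phase change, so no net offset.
So the condition for constructive reflection is 2 n t = m λ.
λ = 2 n t / m. The fourth-longest wavelength is m = 4: λ = 2 × 1.75 × 728 / 4.00 = 637 nm.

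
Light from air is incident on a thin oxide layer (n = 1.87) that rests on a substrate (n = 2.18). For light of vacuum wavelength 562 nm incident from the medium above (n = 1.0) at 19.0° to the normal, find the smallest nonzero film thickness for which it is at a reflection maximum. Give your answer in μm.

Ray reflecting at the top interface goes from n = 1.0 toward n = 1.87: a half-wave phase shift.
At the lower boundary (n = 1.87 to n = 2.18) the reflected ray undergoes a half-wave phase shift.
The two reflections carry the same phase change, so no net offset.
For bright reflection here: 2 n t cos θ_r = m λ.
Snell's law: 1.0 sin 19.0° = 1.87 sin θ_r → sin θ_r = 0.174, cos θ_r = 0.985.
Minimum nonzero at m = 1: t = λ / (2 n cos θ_r) = 562 / (2 × 1.87 × 0.985) = 153 nm.

0.153 μm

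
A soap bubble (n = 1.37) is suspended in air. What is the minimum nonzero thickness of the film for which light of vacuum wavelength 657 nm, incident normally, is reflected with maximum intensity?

120 nm

At the upper boundary (n = 1.0 to n = 1.37) the reflected ray undergoes a half-wave phase shift.
Bottom surface (1.37 → 1.0): reflection off a lower-index medium gives no phase shift.
The two reflections differ by half a wavelength.
With one net inversion, constructive interference in reflection requires 2 n t = (m + ½) λ.
Minimum at m = 0: t = λ / (4 n) = 657 / (4 × 1.37) = 120 nm.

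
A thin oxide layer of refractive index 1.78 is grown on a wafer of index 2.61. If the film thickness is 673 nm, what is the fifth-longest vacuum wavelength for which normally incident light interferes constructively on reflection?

At the upper boundary (n = 1.0 to n = 1.78) the reflected ray undergoes a half-wave phase shift.
At the lower boundary (n = 1.78 to n = 2.61) the reflected ray undergoes a half-wave phase shift.
Zero or two π shifts → no net half-wave offset.
With no net inversion, constructive interference in reflection requires 2 n t = m λ.
λ = 2 n t / m. The fifth-longest wavelength is m = 5: λ = 2 × 1.78 × 673 / 5.00 = 479 nm.

479 nm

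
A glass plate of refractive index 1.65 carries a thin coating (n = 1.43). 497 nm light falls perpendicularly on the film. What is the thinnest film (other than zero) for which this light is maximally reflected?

Top surface (1.0 → 1.43): reflection off a higher-index medium gives a half-wave phase shift.
Ray reflecting at the bottom interface goes from n = 1.43 toward n = 1.65: a half-wave phase shift.
Net: no relative phase inversion (both shifts match).
With no net inversion, constructive interference in reflection requires 2 n t = m λ.
Minimum nonzero at m = 1: t = λ / (2 n) = 497 / (2 × 1.43) = 174 nm.

174 nm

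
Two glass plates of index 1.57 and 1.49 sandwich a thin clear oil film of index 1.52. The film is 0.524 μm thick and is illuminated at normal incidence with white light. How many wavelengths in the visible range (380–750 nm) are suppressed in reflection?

2

Ray reflecting at the top interface goes from n = 1.57 toward n = 1.52: no phase shift.
Bottom surface (1.52 → 1.49): reflection off a lower-index medium gives no phase shift.
Zero or two π shifts → no net half-wave offset.
So the condition for destructive reflection is 2 n t = (m + ½) λ.
λ = 2 n t / (m + ½) = 1593 / (m + ½) nm.
m=1: 1062 nm (IR); m=2: 637 nm (visible); m=3: 455 nm (visible); m=4: 354 nm (UV).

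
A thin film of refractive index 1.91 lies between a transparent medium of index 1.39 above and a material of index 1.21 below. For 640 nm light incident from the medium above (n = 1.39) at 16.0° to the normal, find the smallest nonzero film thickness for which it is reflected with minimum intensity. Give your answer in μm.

0.171 μm

Top surface (1.39 → 1.91): reflection off a higher-index medium gives a half-wave phase shift.
Bottom surface (1.91 → 1.21): reflection off a lower-index medium gives no phase shift.
Exactly one π shift → a net half-wave offset.
So the condition for destructive reflection is 2 n t cos θ_r = m λ.
Snell's law: 1.39 sin 16.0° = 1.91 sin θ_r → sin θ_r = 0.201, cos θ_r = 0.980.
Minimum nonzero at m = 1: t = λ / (2 n cos θ_r) = 640 / (2 × 1.91 × 0.980) = 171 nm.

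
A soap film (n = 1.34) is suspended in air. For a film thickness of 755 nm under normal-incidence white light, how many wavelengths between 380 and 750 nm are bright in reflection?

2

At the upper boundary (n = 1.0 to n = 1.34) the reflected ray undergoes a half-wave phase shift.
Ray reflecting at the bottom interface goes from n = 1.34 toward n = 1.0: no phase shift.
Net: one phase inversion between the two reflected rays.
For maximum reflection here: 2 n t = (m + ½) λ.
λ = 2 n t / (m + ½) = 2023 / (m + ½) nm.
m=2: 809 nm (IR); m=3: 578 nm (visible); m=4: 450 nm (visible); m=5: 368 nm (UV).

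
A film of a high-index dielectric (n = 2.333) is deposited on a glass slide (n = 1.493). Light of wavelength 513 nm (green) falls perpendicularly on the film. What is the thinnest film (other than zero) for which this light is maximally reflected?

55.0 nm

At the upper boundary (n = 1.0 to n = 2.333) the reflected ray undergoes a half-wave phase shift.
Ray reflecting at the bottom interface goes from n = 2.333 toward n = 1.493: no phase shift.
Net: one phase inversion between the two reflected rays.
For bright reflection here: 2 n t = (m + ½) λ.
Minimum at m = 0: t = λ / (4 n) = 513 / (4 × 2.333) = 55.0 nm.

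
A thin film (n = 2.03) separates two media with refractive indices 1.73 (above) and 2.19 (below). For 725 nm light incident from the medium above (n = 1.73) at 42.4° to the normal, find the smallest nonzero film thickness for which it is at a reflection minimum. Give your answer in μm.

Top surface (1.73 → 2.03): reflection off a higher-index medium gives a half-wave phase shift.
At the lower boundary (n = 2.03 to n = 2.19) the reflected ray undergoes a half-wave phase shift.
Net: no relative phase inversion (both shifts match).
So the condition for destructive reflection is 2 n t cos θ_r = (m + ½) λ.
Snell's law: 1.73 sin 42.4° = 2.03 sin θ_r → sin θ_r = 0.575, cos θ_r = 0.818.
Minimum at m = 0: t = λ / (4 n cos θ_r) = 725 / (4 × 2.03 × 0.818) = 109 nm.

0.109 μm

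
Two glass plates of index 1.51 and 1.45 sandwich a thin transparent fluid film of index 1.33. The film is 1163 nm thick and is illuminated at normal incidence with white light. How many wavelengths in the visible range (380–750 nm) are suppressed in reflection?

Top surface (1.51 → 1.33): reflection off a lower-index medium gives no phase shift.
Bottom surface (1.33 → 1.45): reflection off a higher-index medium gives a half-wave phase shift.
Net: one phase inversion between the two reflected rays.
With one net inversion, destructive interference in reflection requires 2 n t = m λ.
λ = 2 n t / m = 3094 / m nm.
m=4: 773 nm (IR); m=5: 619 nm (visible); m=6: 516 nm (visible); m=7: 442 nm (visible); m=8: 387 nm (visible); m=9: 344 nm (UV).

4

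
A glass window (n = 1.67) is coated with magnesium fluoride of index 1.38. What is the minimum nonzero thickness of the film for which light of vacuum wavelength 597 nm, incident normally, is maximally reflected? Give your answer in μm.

At the upper boundary (n = 1.0 to n = 1.38) the reflected ray undergoes a half-wave phase shift.
Ray reflecting at the bottom interface goes from n = 1.38 toward n = 1.67: a half-wave phase shift.
Net: no relative phase inversion (both shifts match).
For strong reflection here: 2 n t = m λ.
Minimum nonzero at m = 1: t = λ / (2 n) = 597 / (2 × 1.38) = 216 nm.

0.216 μm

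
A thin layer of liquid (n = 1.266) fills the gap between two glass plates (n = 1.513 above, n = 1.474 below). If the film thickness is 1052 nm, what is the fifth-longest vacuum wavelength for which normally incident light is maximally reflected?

At the upper boundary (n = 1.513 to n = 1.266) the reflected ray undergoes no phase shift.
Ray reflecting at the bottom interface goes from n = 1.266 toward n = 1.474: a half-wave phase shift.
The two reflections differ by half a wavelength.
With one net inversion, constructive interference in reflection requires 2 n t = (m + ½) λ.
λ = 2 n t / (m + ½). The fifth-longest wavelength is m = 4: λ = 2 × 1.266 × 1052 / 4.50 = 592 nm.

592 nm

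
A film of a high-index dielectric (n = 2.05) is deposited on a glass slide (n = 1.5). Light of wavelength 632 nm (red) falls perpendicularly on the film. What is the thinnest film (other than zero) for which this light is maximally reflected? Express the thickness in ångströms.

At the upper boundary (n = 1.0 to n = 2.05) the reflected ray undergoes a half-wave phase shift.
Ray reflecting at the bottom interface goes from n = 2.05 toward n = 1.5: no phase shift.
The two reflections differ by half a wavelength.
With one net inversion, constructive interference in reflection requires 2 n t = (m + ½) λ.
Minimum at m = 0: t = λ / (4 n) = 632 / (4 × 2.05) = 77.1 nm.

771 Å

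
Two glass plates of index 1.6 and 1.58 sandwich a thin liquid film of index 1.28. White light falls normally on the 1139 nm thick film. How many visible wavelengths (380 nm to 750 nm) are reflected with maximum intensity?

Top surface (1.6 → 1.28): reflection off a lower-index medium gives no phase shift.
Bottom surface (1.28 → 1.58): reflection off a higher-index medium gives a half-wave phase shift.
Exactly one π shift → a net half-wave offset.
So the condition for constructive reflection is 2 n t = (m + ½) λ.
λ = 2 n t / (m + ½) = 2916 / (m + ½) nm.
m=3: 833 nm (IR); m=4: 648 nm (visible); m=5: 530 nm (visible); m=6: 449 nm (visible); m=7: 389 nm (visible); m=8: 343 nm (UV).

4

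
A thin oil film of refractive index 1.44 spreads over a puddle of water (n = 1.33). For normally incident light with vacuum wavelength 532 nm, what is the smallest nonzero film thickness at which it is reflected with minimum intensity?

185 nm

Top surface (1.0 → 1.44): reflection off a higher-index medium gives a half-wave phase shift.
At the lower boundary (n = 1.44 to n = 1.33) the reflected ray undergoes no phase shift.
The two reflections differ by half a wavelength.
With one net inversion, destructive interference in reflection requires 2 n t = m λ.
The smallest nonzero thickness corresponds to m = 1: t = m λ / (2 n) = 1.00 × 532 / (2 × 1.44) = 185 nm.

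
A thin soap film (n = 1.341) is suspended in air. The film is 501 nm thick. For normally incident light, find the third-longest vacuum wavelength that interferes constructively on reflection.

At the upper boundary (n = 1.0 to n = 1.341) the reflected ray undergoes a half-wave phase shift.
At the lower boundary (n = 1.341 to n = 1.0) the reflected ray undergoes no phase shift.
Exactly one π shift → a net half-wave offset.
For maximum reflection here: 2 n t = (m + ½) λ.
λ = 2 n t / (m + ½). The third-longest wavelength is m = 2: λ = 2 × 1.341 × 501 / 2.50 = 537 nm.

537 nm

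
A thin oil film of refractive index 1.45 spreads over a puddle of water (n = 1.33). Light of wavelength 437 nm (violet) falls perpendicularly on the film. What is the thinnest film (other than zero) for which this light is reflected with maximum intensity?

Top surface (1.0 → 1.45): reflection off a higher-index medium gives a half-wave phase shift.
Bottom surface (1.45 → 1.33): reflection off a lower-index medium gives no phase shift.
Net: one phase inversion between the two reflected rays.
So the condition for constructive reflection is 2 n t = (m + ½) λ.
Minimum at m = 0: t = λ / (4 n) = 437 / (4 × 1.45) = 75.3 nm.

75.3 nm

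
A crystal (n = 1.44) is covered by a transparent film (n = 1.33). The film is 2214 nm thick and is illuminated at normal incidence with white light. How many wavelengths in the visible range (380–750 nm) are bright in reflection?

8

At the upper boundary (n = 1.0 to n = 1.33) the reflected ray undergoes a half-wave phase shift.
Ray reflecting at the bottom interface goes from n = 1.33 toward n = 1.44: a half-wave phase shift.
The two reflections carry the same phase change, so no net offset.
So the condition for constructive reflection is 2 n t = m λ.
λ = 2 n t / m = 5889 / m nm.
m=7: 841 nm (IR); m=8: 736 nm (visible); m=9: 654 nm (visible); m=10: 589 nm (visible); m=11: 535 nm (visible); m=12: 491 nm (visible); m=13: 453 nm (visible); m=14: 421 nm (visible); m=15: 393 nm (visible); m=16: 368 nm (UV).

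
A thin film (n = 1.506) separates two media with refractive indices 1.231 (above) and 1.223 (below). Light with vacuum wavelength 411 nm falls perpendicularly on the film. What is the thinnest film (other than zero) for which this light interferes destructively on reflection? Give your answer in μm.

0.136 μm

Ray reflecting at the top interface goes from n = 1.231 toward n = 1.506: a half-wave phase shift.
Ray reflecting at the bottom interface goes from n = 1.506 toward n = 1.223: no phase shift.
Net: one phase inversion between the two reflected rays.
For dark reflection here: 2 n t = m λ.
Minimum nonzero at m = 1: t = λ / (2 n) = 411 / (2 × 1.506) = 136 nm.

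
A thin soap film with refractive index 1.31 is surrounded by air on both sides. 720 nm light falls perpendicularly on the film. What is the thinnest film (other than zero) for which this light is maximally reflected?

Ray reflecting at the top interface goes from n = 1.0 toward n = 1.31: a half-wave phase shift.
At the lower boundary (n = 1.31 to n = 1.0) the reflected ray undergoes no phase shift.
Net: one phase inversion between the two reflected rays.
So the condition for constructive reflection is 2 n t = (m + ½) λ.
Minimum at m = 0: t = λ / (4 n) = 720 / (4 × 1.31) = 137 nm.

137 nm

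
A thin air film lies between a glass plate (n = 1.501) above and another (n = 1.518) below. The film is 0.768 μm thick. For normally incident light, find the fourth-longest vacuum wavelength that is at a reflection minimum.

Top surface (1.501 → 1.0): reflection off a lower-index medium gives no phase shift.
Ray reflecting at the bottom interface goes from n = 1.0 toward n = 1.518: a half-wave phase shift.
The two reflections differ by half a wavelength.
With one net inversion, destructive interference in reflection requires 2 n t = m λ.
λ = 2 n t / m. The fourth-longest wavelength is m = 4: λ = 2 × 1.0 × 768 / 4.00 = 384 nm.

384 nm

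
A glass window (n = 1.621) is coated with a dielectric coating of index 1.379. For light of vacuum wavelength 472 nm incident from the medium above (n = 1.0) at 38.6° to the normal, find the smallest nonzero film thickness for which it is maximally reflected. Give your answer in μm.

0.192 μm

At the upper boundary (n = 1.0 to n = 1.379) the reflected ray undergoes a half-wave phase shift.
Bottom surface (1.379 → 1.621): reflection off a higher-index medium gives a half-wave phase shift.
The two reflections carry the same phase change, so no net offset.
So the condition for constructive reflection is 2 n t cos θ_r = m λ.
Snell's law: 1.0 sin 38.6° = 1.379 sin θ_r → sin θ_r = 0.452, cos θ_r = 0.892.
Minimum nonzero at m = 1: t = λ / (2 n cos θ_r) = 472 / (2 × 1.379 × 0.892) = 192 nm.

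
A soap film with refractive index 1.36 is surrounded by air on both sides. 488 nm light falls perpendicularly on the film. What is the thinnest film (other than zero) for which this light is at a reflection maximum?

Top surface (1.0 → 1.36): reflection off a higher-index medium gives a half-wave phase shift.
At the lower boundary (n = 1.36 to n = 1.0) the reflected ray undergoes no phase shift.
Net: one phase inversion between the two reflected rays.
For bright reflection here: 2 n t = (m + ½) λ.
Minimum at m = 0: t = λ / (4 n) = 488 / (4 × 1.36) = 89.7 nm.

89.7 nm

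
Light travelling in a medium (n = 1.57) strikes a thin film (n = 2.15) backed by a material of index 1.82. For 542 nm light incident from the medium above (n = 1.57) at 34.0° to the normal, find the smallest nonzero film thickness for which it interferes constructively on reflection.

69.0 nm

At the upper boundary (n = 1.57 to n = 2.15) the reflected ray undergoes a half-wave phase shift.
Ray reflecting at the bottom interface goes from n = 2.15 toward n = 1.82: no phase shift.
Net: one phase inversion between the two reflected rays.
With one net inversion, constructive interference in reflection requires 2 n t cos θ_r = (m + ½) λ.
Snell's law: 1.57 sin 34.0° = 2.15 sin θ_r → sin θ_r = 0.408, cos θ_r = 0.913.
Minimum at m = 0: t = λ / (4 n cos θ_r) = 542 / (4 × 2.15 × 0.913) = 69.0 nm.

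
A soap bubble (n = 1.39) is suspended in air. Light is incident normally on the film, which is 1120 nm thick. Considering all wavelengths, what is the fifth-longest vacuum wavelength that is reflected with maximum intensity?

692 nm

At the upper boundary (n = 1.0 to n = 1.39) the reflected ray undergoes a half-wave phase shift.
Bottom surface (1.39 → 1.0): reflection off a lower-index medium gives no phase shift.
Net: one phase inversion between the two reflected rays.
With one net inversion, constructive interference in reflection requires 2 n t = (m + ½) λ.
λ = 2 n t / (m + ½). The fifth-longest wavelength is m = 4: λ = 2 × 1.39 × 1120 / 4.50 = 692 nm.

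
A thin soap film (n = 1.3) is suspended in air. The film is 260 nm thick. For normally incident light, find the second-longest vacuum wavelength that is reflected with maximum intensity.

451 nm

Top surface (1.0 → 1.3): reflection off a higher-index medium gives a half-wave phase shift.
Ray reflecting at the bottom interface goes from n = 1.3 toward n = 1.0: no phase shift.
The two reflections differ by half a wavelength.
For maximum reflection here: 2 n t = (m + ½) λ.
λ = 2 n t / (m + ½). The second-longest wavelength is m = 1: λ = 2 × 1.3 × 260 / 1.50 = 451 nm.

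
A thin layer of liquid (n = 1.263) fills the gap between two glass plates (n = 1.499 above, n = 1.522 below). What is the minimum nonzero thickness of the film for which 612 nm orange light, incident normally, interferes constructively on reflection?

121 nm

Top surface (1.499 → 1.263): reflection off a lower-index medium gives no phase shift.
At the lower boundary (n = 1.263 to n = 1.522) the reflected ray undergoes a half-wave phase shift.
Exactly one π shift → a net half-wave offset.
With one net inversion, constructive interference in reflection requires 2 n t = (m + ½) λ.
Minimum at m = 0: t = λ / (4 n) = 612 / (4 × 1.263) = 121 nm.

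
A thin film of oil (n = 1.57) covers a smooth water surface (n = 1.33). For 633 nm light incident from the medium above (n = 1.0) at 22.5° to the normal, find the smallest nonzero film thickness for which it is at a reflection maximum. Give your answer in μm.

0.104 μm

Top surface (1.0 → 1.57): reflection off a higher-index medium gives a half-wave phase shift.
Bottom surface (1.57 → 1.33): reflection off a lower-index medium gives no phase shift.
The two reflections differ by half a wavelength.
With one net inversion, constructive interference in reflection requires 2 n t cos θ_r = (m + ½) λ.
Snell's law: 1.0 sin 22.5° = 1.57 sin θ_r → sin θ_r = 0.244, cos θ_r = 0.970.
Minimum at m = 0: t = λ / (4 n cos θ_r) = 633 / (4 × 1.57 × 0.970) = 104 nm.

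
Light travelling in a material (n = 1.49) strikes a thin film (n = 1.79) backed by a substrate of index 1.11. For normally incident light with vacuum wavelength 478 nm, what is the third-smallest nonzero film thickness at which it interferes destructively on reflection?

401 nm

Top surface (1.49 → 1.79): reflection off a higher-index medium gives a half-wave phase shift.
Ray reflecting at the bottom interface goes from n = 1.79 toward n = 1.11: no phase shift.
Net: one phase inversion between the two reflected rays.
With one net inversion, destructive interference in reflection requires 2 n t = m λ.
The third-smallest nonzero thickness corresponds to m = 3: t = m λ / (2 n) = 3.00 × 478 / (2 × 1.79) = 401 nm.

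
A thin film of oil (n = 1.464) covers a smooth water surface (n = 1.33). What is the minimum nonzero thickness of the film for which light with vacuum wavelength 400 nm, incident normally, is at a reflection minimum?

Ray reflecting at the top interface goes from n = 1.0 toward n = 1.464: a half-wave phase shift.
Ray reflecting at the bottom interface goes from n = 1.464 toward n = 1.33: no phase shift.
Exactly one π shift → a net half-wave offset.
So the condition for destructive reflection is 2 n t = m λ.
Minimum nonzero at m = 1: t = λ / (2 n) = 400 / (2 × 1.464) = 137 nm.

137 nm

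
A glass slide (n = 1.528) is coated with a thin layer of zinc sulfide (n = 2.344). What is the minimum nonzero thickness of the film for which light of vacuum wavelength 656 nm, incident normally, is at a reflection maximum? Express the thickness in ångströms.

At the upper boundary (n = 1.0 to n = 2.344) the reflected ray undergoes a half-wave phase shift.
At the lower boundary (n = 2.344 to n = 1.528) the reflected ray undergoes no phase shift.
The two reflections differ by half a wavelength.
For bright reflection here: 2 n t = (m + ½) λ.
Minimum at m = 0: t = λ / (4 n) = 656 / (4 × 2.344) = 70.0 nm.

700 Å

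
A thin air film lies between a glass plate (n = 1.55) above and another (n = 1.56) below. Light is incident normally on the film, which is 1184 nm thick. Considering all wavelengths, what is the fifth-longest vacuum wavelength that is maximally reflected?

526 nm

Ray reflecting at the top interface goes from n = 1.55 toward n = 1.0: no phase shift.
At the lower boundary (n = 1.0 to n = 1.56) the reflected ray undergoes a half-wave phase shift.
Exactly one π shift → a net half-wave offset.
For strong reflection here: 2 n t = (m + ½) λ.
λ = 2 n t / (m + ½). The fifth-longest wavelength is m = 4: λ = 2 × 1.0 × 1184 / 4.50 = 526 nm.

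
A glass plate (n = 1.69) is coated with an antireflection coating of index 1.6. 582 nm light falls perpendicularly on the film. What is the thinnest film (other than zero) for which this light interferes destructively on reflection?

Top surface (1.0 → 1.6): reflection off a higher-index medium gives a half-wave phase shift.
Ray reflecting at the bottom interface goes from n = 1.6 toward n = 1.69: a half-wave phase shift.
Net: no relative phase inversion (both shifts match).
With no net inversion, destructive interference in reflection requires 2 n t = (m + ½) λ.
Minimum at m = 0: t = λ / (4 n) = 582 / (4 × 1.6) = 90.9 nm.

90.9 nm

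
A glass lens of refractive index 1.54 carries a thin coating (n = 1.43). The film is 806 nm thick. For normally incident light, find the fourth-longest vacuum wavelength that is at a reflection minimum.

659 nm

At the upper boundary (n = 1.0 to n = 1.43) the reflected ray undergoes a half-wave phase shift.
At the lower boundary (n = 1.43 to n = 1.54) the reflected ray undergoes a half-wave phase shift.
Zero or two π shifts → no net half-wave offset.
With no net inversion, destructive interference in reflection requires 2 n t = (m + ½) λ.
λ = 2 n t / (m + ½). The fourth-longest wavelength is m = 3: λ = 2 × 1.43 × 806 / 3.50 = 659 nm.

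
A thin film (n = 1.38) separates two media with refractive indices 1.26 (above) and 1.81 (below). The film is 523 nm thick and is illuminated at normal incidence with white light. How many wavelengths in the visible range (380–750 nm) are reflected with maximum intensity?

2

Top surface (1.26 → 1.38): reflection off a higher-index medium gives a half-wave phase shift.
Ray reflecting at the bottom interface goes from n = 1.38 toward n = 1.81: a half-wave phase shift.
Net: no relative phase inversion (both shifts match).
So the condition for constructive reflection is 2 n t = m λ.
λ = 2 n t / m = 1443 / m nm.
m=1: 1443 nm (IR); m=2: 722 nm (visible); m=3: 481 nm (visible); m=4: 361 nm (UV).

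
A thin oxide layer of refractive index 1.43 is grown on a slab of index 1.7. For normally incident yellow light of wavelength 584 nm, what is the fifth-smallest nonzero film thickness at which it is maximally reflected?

Top surface (1.0 → 1.43): reflection off a higher-index medium gives a half-wave phase shift.
Ray reflecting at the bottom interface goes from n = 1.43 toward n = 1.7: a half-wave phase shift.
Net: no relative phase inversion (both shifts match).
So the condition for constructive reflection is 2 n t = m λ.
The fifth-smallest nonzero thickness corresponds to m = 5: t = m λ / (2 n) = 5.00 × 584 / (2 × 1.43) = 1021 nm.

1021 nm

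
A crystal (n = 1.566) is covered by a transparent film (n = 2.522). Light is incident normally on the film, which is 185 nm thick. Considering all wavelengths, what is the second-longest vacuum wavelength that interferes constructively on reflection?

622 nm

Ray reflecting at the top interface goes from n = 1.0 toward n = 2.522: a half-wave phase shift.
Ray reflecting at the bottom interface goes from n = 2.522 toward n = 1.566: no phase shift.
The two reflections differ by half a wavelength.
With one net inversion, constructive interference in reflection requires 2 n t = (m + ½) λ.
λ = 2 n t / (m + ½). The second-longest wavelength is m = 1: λ = 2 × 2.522 × 185 / 1.50 = 622 nm.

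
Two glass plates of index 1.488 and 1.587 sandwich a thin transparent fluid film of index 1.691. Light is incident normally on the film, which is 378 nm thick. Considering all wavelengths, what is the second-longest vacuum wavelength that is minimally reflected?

Top surface (1.488 → 1.691): reflection off a higher-index medium gives a half-wave phase shift.
Ray reflecting at the bottom interface goes from n = 1.691 toward n = 1.587: no phase shift.
Net: one phase inversion between the two reflected rays.
So the condition for destructive reflection is 2 n t = m λ.
λ = 2 n t / m. The second-longest wavelength is m = 2: λ = 2 × 1.691 × 378 / 2.00 = 639 nm.

639 nm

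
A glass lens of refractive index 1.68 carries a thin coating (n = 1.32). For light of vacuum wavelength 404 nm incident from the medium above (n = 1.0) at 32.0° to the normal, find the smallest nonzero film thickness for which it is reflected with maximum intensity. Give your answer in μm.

Ray reflecting at the top interface goes from n = 1.0 toward n = 1.32: a half-wave phase shift.
Ray reflecting at the bottom interface goes from n = 1.32 toward n = 1.68: a half-wave phase shift.
The two reflections carry the same phase change, so no net offset.
With no net inversion, constructive interference in reflection requires 2 n t cos θ_r = m λ.
Snell's law: 1.0 sin 32.0° = 1.32 sin θ_r → sin θ_r = 0.401, cos θ_r = 0.916.
Minimum nonzero at m = 1: t = λ / (2 n cos θ_r) = 404 / (2 × 1.32 × 0.916) = 167 nm.

0.167 μm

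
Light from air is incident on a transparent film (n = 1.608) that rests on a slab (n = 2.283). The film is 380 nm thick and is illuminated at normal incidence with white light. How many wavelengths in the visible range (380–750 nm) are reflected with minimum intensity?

Ray reflecting at the top interface goes from n = 1.0 toward n = 1.608: a half-wave phase shift.
Bottom surface (1.608 → 2.283): reflection off a higher-index medium gives a half-wave phase shift.
Net: no relative phase inversion (both shifts match).
With no net inversion, destructive interference in reflection requires 2 n t = (m + ½) λ.
λ = 2 n t / (m + ½) = 1222 / (m + ½) nm.
m=1: 815 nm (IR); m=2: 489 nm (visible); m=3: 349 nm (UV).

1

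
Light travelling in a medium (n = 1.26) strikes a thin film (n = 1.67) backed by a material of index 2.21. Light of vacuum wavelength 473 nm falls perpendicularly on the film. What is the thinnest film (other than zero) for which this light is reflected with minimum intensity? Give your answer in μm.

Ray reflecting at the top interface goes from n = 1.26 toward n = 1.67: a half-wave phase shift.
At the lower boundary (n = 1.67 to n = 2.21) the reflected ray undergoes a half-wave phase shift.
Net: no relative phase inversion (both shifts match).
So the condition for destructive reflection is 2 n t = (m + ½) λ.
Minimum at m = 0: t = λ / (4 n) = 473 / (4 × 1.67) = 70.8 nm.

0.0708 μm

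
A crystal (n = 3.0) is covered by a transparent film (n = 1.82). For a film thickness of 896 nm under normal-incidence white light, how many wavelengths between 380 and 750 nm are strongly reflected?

4

Ray reflecting at the top interface goes from n = 1.0 toward n = 1.82: a half-wave phase shift.
At the lower boundary (n = 1.82 to n = 3.0) the reflected ray undergoes a half-wave phase shift.
Zero or two π shifts → no net half-wave offset.
For bright reflection here: 2 n t = m λ.
λ = 2 n t / m = 3261 / m nm.
m=4: 815 nm (IR); m=5: 652 nm (visible); m=6: 544 nm (visible); m=7: 466 nm (visible); m=8: 408 nm (visible); m=9: 362 nm (UV).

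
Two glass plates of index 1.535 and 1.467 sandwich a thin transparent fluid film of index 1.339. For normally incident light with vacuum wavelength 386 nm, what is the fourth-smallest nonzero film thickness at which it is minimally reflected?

577 nm

Ray reflecting at the top interface goes from n = 1.535 toward n = 1.339: no phase shift.
Bottom surface (1.339 → 1.467): reflection off a higher-index medium gives a half-wave phase shift.
The two reflections differ by half a wavelength.
So the condition for destructive reflection is 2 n t = m λ.
The fourth-smallest nonzero thickness corresponds to m = 4: t = m λ / (2 n) = 4.00 × 386 / (2 × 1.339) = 577 nm.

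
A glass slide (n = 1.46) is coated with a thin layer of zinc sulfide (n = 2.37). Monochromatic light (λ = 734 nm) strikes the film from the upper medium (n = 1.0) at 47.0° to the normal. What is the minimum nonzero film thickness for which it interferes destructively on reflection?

Top surface (1.0 → 2.37): reflection off a higher-index medium gives a half-wave phase shift.
Bottom surface (2.37 → 1.46): reflection off a lower-index medium gives no phase shift.
Net: one phase inversion between the two reflected rays.
For dark reflection here: 2 n t cos θ_r = m λ.
Snell's law: 1.0 sin 47.0° = 2.37 sin θ_r → sin θ_r = 0.309, cos θ_r = 0.951.
Minimum nonzero at m = 1: t = λ / (2 n cos θ_r) = 734 / (2 × 2.37 × 0.951) = 163 nm.

163 nm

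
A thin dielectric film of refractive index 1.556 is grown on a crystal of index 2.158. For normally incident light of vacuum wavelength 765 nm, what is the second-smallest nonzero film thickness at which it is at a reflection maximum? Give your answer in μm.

Ray reflecting at the top interface goes from n = 1.0 toward n = 1.556: a half-wave phase shift.
Ray reflecting at the bottom interface goes from n = 1.556 toward n = 2.158: a half-wave phase shift.
Net: no relative phase inversion (both shifts match).
With no net inversion, constructive interference in reflection requires 2 n t = m λ.
The second-smallest nonzero thickness corresponds to m = 2: t = m λ / (2 n) = 2.00 × 765 / (2 × 1.556) = 492 nm.

0.492 μm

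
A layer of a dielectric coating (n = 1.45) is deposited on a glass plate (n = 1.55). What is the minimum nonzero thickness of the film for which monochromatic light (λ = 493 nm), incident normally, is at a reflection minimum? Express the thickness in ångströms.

At the upper boundary (n = 1.0 to n = 1.45) the reflected ray undergoes a half-wave phase shift.
Bottom surface (1.45 → 1.55): reflection off a higher-index medium gives a half-wave phase shift.
The two reflections carry the same phase change, so no net offset.
So the condition for destructive reflection is 2 n t = (m + ½) λ.
Minimum at m = 0: t = λ / (4 n) = 493 / (4 × 1.45) = 85.0 nm.

850 Å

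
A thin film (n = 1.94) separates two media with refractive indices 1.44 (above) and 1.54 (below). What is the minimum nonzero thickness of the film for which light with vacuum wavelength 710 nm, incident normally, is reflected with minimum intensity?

183 nm

Ray reflecting at the top interface goes from n = 1.44 toward n = 1.94: a half-wave phase shift.
Bottom surface (1.94 → 1.54): reflection off a lower-index medium gives no phase shift.
Exactly one π shift → a net half-wave offset.
For minimum reflection here: 2 n t = m λ.
Minimum nonzero at m = 1: t = λ / (2 n) = 710 / (2 × 1.94) = 183 nm.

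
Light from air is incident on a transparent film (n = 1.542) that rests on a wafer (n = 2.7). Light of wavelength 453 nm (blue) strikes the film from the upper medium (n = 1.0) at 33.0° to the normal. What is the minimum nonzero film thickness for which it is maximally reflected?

Top surface (1.0 → 1.542): reflection off a higher-index medium gives a half-wave phase shift.
Bottom surface (1.542 → 2.7): reflection off a higher-index medium gives a half-wave phase shift.
Net: no relative phase inversion (both shifts match).
So the condition for constructive reflection is 2 n t cos θ_r = m λ.
Snell's law: 1.0 sin 33.0° = 1.542 sin θ_r → sin θ_r = 0.353, cos θ_r = 0.936.
Minimum nonzero at m = 1: t = λ / (2 n cos θ_r) = 453 / (2 × 1.542 × 0.936) = 157 nm.

157 nm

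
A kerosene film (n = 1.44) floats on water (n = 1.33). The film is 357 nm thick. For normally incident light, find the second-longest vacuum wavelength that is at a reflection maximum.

At the upper boundary (n = 1.0 to n = 1.44) the reflected ray undergoes a half-wave phase shift.
Ray reflecting at the bottom interface goes from n = 1.44 toward n = 1.33: no phase shift.
The two reflections differ by half a wavelength.
With one net inversion, constructive interference in reflection requires 2 n t = (m + ½) λ.
λ = 2 n t / (m + ½). The second-longest wavelength is m = 1: λ = 2 × 1.44 × 357 / 1.50 = 685 nm.

685 nm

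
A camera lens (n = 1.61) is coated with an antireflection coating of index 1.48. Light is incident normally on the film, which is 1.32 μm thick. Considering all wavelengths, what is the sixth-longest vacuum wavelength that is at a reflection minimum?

710 nm

At the upper boundary (n = 1.0 to n = 1.48) the reflected ray undergoes a half-wave phase shift.
Ray reflecting at the bottom interface goes from n = 1.48 toward n = 1.61: a half-wave phase shift.
Net: no relative phase inversion (both shifts match).
For weak reflection here: 2 n t = (m + ½) λ.
λ = 2 n t / (m + ½). The sixth-longest wavelength is m = 5: λ = 2 × 1.48 × 1320 / 5.50 = 710 nm.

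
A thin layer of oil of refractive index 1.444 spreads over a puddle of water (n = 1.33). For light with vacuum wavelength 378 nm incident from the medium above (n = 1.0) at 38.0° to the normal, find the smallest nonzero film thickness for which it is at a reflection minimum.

At the upper boundary (n = 1.0 to n = 1.444) the reflected ray undergoes a half-wave phase shift.
Ray reflecting at the bottom interface goes from n = 1.444 toward n = 1.33: no phase shift.
Exactly one π shift → a net half-wave offset.
With one net inversion, destructive interference in reflection requires 2 n t cos θ_r = m λ.
Snell's law: 1.0 sin 38.0° = 1.444 sin θ_r → sin θ_r = 0.426, cos θ_r = 0.905.
Minimum nonzero at m = 1: t = λ / (2 n cos θ_r) = 378 / (2 × 1.444 × 0.905) = 145 nm.

145 nm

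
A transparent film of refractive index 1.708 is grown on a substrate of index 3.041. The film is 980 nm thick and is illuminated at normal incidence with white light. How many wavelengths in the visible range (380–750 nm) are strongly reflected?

Ray reflecting at the top interface goes from n = 1.0 toward n = 1.708: a half-wave phase shift.
Bottom surface (1.708 → 3.041): reflection off a higher-index medium gives a half-wave phase shift.
Zero or two π shifts → no net half-wave offset.
So the condition for constructive reflection is 2 n t = m λ.
λ = 2 n t / m = 3348 / m nm.
m=4: 837 nm (IR); m=5: 670 nm (visible); m=6: 558 nm (visible); m=7: 478 nm (visible); m=8: 418 nm (visible); m=9: 372 nm (UV).

4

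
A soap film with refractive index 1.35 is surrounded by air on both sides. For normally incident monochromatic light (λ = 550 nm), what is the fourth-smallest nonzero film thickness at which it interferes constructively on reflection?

At the upper boundary (n = 1.0 to n = 1.35) the reflected ray undergoes a half-wave phase shift.
At the lower boundary (n = 1.35 to n = 1.0) the reflected ray undergoes no phase shift.
Exactly one π shift → a net half-wave offset.
For maximum reflection here: 2 n t = (m + ½) λ.
The fourth-smallest nonzero thickness corresponds to m = 3: t = (m + ½) λ / (2 n) = 3.50 × 550 / (2 × 1.35) = 713 nm.

713 nm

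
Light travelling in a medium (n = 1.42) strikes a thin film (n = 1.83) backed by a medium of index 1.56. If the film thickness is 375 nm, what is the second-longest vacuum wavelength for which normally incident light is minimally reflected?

Top surface (1.42 → 1.83): reflection off a higher-index medium gives a half-wave phase shift.
Ray reflecting at the bottom interface goes from n = 1.83 toward n = 1.56: no phase shift.
Net: one phase inversion between the two reflected rays.
So the condition for destructive reflection is 2 n t = m λ.
λ = 2 n t / m. The second-longest wavelength is m = 2: λ = 2 × 1.83 × 375 / 2.00 = 686 nm.

686 nm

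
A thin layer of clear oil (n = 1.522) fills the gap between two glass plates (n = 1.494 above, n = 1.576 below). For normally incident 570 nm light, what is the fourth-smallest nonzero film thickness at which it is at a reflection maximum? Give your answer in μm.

0.749 μm

Top surface (1.494 → 1.522): reflection off a higher-index medium gives a half-wave phase shift.
Bottom surface (1.522 → 1.576): reflection off a higher-index medium gives a half-wave phase shift.
The two reflections carry the same phase change, so no net offset.
For bright reflection here: 2 n t = m λ.
The fourth-smallest nonzero thickness corresponds to m = 4: t = m λ / (2 n) = 4.00 × 570 / (2 × 1.522) = 749 nm.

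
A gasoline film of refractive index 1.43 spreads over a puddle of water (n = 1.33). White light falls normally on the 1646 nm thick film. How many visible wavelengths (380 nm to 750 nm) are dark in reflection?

At the upper boundary (n = 1.0 to n = 1.43) the reflected ray undergoes a half-wave phase shift.
Ray reflecting at the bottom interface goes from n = 1.43 toward n = 1.33: no phase shift.
The two reflections differ by half a wavelength.
For minimum reflection here: 2 n t = m λ.
λ = 2 n t / m = 4708 / m nm.
m=6: 785 nm (IR); m=7: 673 nm (visible); m=8: 588 nm (visible); m=9: 523 nm (visible); m=10: 471 nm (visible); m=11: 428 nm (visible); m=12: 392 nm (visible); m=13: 362 nm (UV).

6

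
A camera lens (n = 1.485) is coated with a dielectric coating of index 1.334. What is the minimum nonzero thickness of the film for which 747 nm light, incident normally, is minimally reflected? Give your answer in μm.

At the upper boundary (n = 1.0 to n = 1.334) the reflected ray undergoes a half-wave phase shift.
Ray reflecting at the bottom interface goes from n = 1.334 toward n = 1.485: a half-wave phase shift.
The two reflections carry the same phase change, so no net offset.
With no net inversion, destructive interference in reflection requires 2 n t = (m + ½) λ.
Minimum at m = 0: t = λ / (4 n) = 747 / (4 × 1.334) = 140 nm.

0.140 μm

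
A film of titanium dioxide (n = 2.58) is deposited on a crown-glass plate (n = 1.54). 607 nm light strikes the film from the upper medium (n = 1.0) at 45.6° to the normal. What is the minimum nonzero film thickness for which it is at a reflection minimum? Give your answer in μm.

0.122 μm

Ray reflecting at the top interface goes from n = 1.0 toward n = 2.58: a half-wave phase shift.
Bottom surface (2.58 → 1.54): reflection off a lower-index medium gives no phase shift.
Exactly one π shift → a net half-wave offset.
So the condition for destructive reflection is 2 n t cos θ_r = m λ.
Snell's law: 1.0 sin 45.6° = 2.58 sin θ_r → sin θ_r = 0.277, cos θ_r = 0.961.
Minimum nonzero at m = 1: t = λ / (2 n cos θ_r) = 607 / (2 × 2.58 × 0.961) = 122 nm.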